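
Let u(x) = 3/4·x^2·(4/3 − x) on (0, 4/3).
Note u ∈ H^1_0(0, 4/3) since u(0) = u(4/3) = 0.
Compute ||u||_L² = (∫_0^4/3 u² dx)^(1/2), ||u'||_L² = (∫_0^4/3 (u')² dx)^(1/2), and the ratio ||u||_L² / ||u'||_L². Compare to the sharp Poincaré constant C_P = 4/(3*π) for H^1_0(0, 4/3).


||u||_L² / ||u'||_L² = 2*sqrt(14)/21 < C_P = 4/(3*π).

u(x) = 3/4·x^2·(4/3 − x), so u'(x) = x*(8 - 9*x)/4.
u(x) = 3/4·x^2·(4/3 − x) vanishes at x = 0 and x = 4/3, so u ∈ H^1_0(0, 4/3). Differentiate via the product rule and integrate the resulting polynomials term by term.
  ∫_0^4/3 u² dx = ∫_0^4/3 (9*x^6/16 - 3*x^5/2 + x^4) dx. Term by term:
    ∫_0^4/3 9*x^6/16 dx = 1024/1701;  ∫_0^4/3 -3*x^5/2 dx = -1024/729;  ∫_0^4/3 x^4 dx = 1024/1215.
  Sum: 1024/1701 − 1024/729 + 1024/1215 = 1024/25515.
  ∫_0^4/3 (u')² dx = ∫_0^4/3 (81*x^4/16 - 9*x^3 + 4*x^2) dx. Term by term:
    ∫_0^4/3 81*x^4/16 dx = 64/15;  ∫_0^4/3 -9*x^3 dx = -64/9;  ∫_0^4/3 4*x^2 dx = 256/81.
  Sum: 64/15 − 64/9 + 256/81 = 128/405.
∫_0^4/3 u² dx = 1024/25515, so ||u||_L² = 32*sqrt(35)/945.
∫_0^4/3 (u')² dx = 128/405, so ||u'||_L² = 8*sqrt(10)/45.
Ratio ||u||_L² / ||u'||_L² = 2*sqrt(14)/21.
Sharp Poincaré constant on H^1_0(0, 4/3) is C_P = L/π = 4/(3*π), achieved by sin(3*π/4·x).
A polynomial bump cannot attain the sharp Poincaré constant (only the first sine eigenfunction does), so the ratio is strictly less than C_P, consistent with ||u||_L² ≤ C_P ||u'||_L².


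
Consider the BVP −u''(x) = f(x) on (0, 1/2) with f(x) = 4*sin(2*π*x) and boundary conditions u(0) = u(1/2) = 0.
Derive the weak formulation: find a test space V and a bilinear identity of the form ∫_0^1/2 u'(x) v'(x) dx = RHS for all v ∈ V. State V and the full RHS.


V = H^1_0(0, 1/2) (so v(0) = v(1/2) = 0); weak form: ∫_0^1/2 u'v' dx = ∫_0^1/2 (4*sin(2*π*x)) v dx for all v ∈ V.

Multiply both sides by a test function v and integrate from 0 to 1/2:
  ∫_0^1/2 −u''(x) v(x) dx = ∫_0^1/2 f(x) v(x) dx.
Integrate the LHS by parts once:
  ∫_0^1/2 −u'' v dx = −[u'(x) v(x)]_0^1/2 + ∫_0^1/2 u'(x) v'(x) dx.
Thus ∫_0^1/2 u'(x) v'(x) dx = ∫_0^1/2 f(x) v(x) dx + [u'(x) v(x)]_0^1/2.
Choose V so that boundary terms are either known or forced to vanish.
u is Dirichlet: u(0) = u(1/2) = 0. Let V = H^1_0(0, 1/2); then v(0) = v(1/2) = 0, and [u' v]_0^1/2 = 0.
Weak formulation: find u (satisfying any essential BC) such that ∫_0^1/2 u'(x) v'(x) dx = ∫_0^1/2 f v dx for all v ∈ V.
Substituting f(x) = 4*sin(2*π*x), the right-hand side is ∫_0^1/2 (4*sin(2*π*x)) v dx.


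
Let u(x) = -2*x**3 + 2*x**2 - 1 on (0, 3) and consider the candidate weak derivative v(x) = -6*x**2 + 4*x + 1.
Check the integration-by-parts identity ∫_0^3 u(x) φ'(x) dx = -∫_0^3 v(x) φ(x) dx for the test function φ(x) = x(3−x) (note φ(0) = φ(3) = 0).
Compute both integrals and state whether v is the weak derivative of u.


LHS = 459/10, RHS = 207/5. No, v is not the weak derivative of u.

u(x) = -2*x**3 + 2*x**2 - 1, classical derivative u'(x) = -6*x**2 + 4*x.
φ(x) = x(3−x), so φ'(x) = 3 - 2*x.
Note φ(0) = φ(3) = 0, so the boundary term u·φ vanishes.
LHS = ∫_0^3 u(x) φ'(x) dx = ∫_0^3 (4*x^4 - 10*x^3 + 6*x^2 + 2*x - 3) dx. Term by term:
  ∫_0^3 4*x^4 dx = 972/5;  ∫_0^3 -10*x^3 dx = -405/2;  ∫_0^3 6*x^2 dx = 54;
  ∫_0^3 2*x dx = 9;  ∫_0^3 -3 dx = -9.
Sum: 972/5 − 405/2 + 54 + 9 − 9 = 459/10.
So LHS = 459/10.
∫_0^3 v(x) φ(x) dx = ∫_0^3 (6*x^4 - 22*x^3 + 11*x^2 + 3*x) dx. Term by term:
  ∫_0^3 6*x^4 dx = 1458/5;  ∫_0^3 -22*x^3 dx = -891/2;  ∫_0^3 11*x^2 dx = 99;
  ∫_0^3 3*x dx = 27/2.
Sum: 1458/5 − 891/2 + 99 + 27/2 = -207/5.
So RHS = -∫_0^3 v(x) φ(x) dx = 207/5.
LHS − RHS = 9/2 ≠ 0, so the identity fails.
(For a valid weak derivative the identity must hold for EVERY test function, in particular this one. The failure shows v is NOT the weak derivative of u.)
Correct weak derivative would be u'(x) = -6*x**2 + 4*x.


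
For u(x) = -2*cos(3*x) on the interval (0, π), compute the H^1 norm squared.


||u||_{H^1(0,π)}^2 = 20*π

u'(x) = 6*sin(3*x).
Expand u² and (u')² and integrate term by term on (0, π), using: for integers n ≥ 1, ∫_0^π sin²(nx) dx = ∫_0^π cos²(nx) dx = π/2; for n ≠ n', ∫_0^π sin(nx)sin(n'x) dx = ∫_0^π cos(nx)cos(n'x) dx = 0; and by product-to-sum, ∫_0^π sin(nx)cos(n'x) dx = ½∫_0^π [sin((n+n')x) + sin((n−n')x)] dx, which is 0 when n+n' is even and 2n/(n²−n'²) when n+n' is odd (it need not vanish on (0, π)).
  u² squared terms: (-2)²·∫cos(3x)² dx = 4·π/2 = 2*π.
  So ∫_0^π u² dx = 2*π.
  (u')² squared terms: (6)²·∫sin(3x)² dx = 36·π/2 = 18*π.
  So ∫_0^π (u')² dx = 18*π.
||u||_{H^1}^2 = (2*π) + (18*π) = 20*π.


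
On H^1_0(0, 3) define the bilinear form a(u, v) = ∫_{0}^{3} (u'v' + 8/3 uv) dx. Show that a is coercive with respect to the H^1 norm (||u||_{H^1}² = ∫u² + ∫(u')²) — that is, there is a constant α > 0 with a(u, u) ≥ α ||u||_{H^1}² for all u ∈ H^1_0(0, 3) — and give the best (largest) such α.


α = 1

Coercivity of a(·,·) on H^1_0(0, 3) means a(u, u) ≥ α ||u||_{H^1}² for every u ∈ H^1_0.
The interval has length L = 3, and Poincaré/coercivity depend only on L. Here a(u, u) = ∫(u')² + (8/3)·∫u².
Here c = 8/3 ≥ 1, so a(u,u) = ∫(u')² + c∫u² ≥ ∫(u')² + ∫u² = ||u||_{H^1}², i.e. α = 1 works. No larger α is possible: a(u,u) ≥ α||u||_{H^1}² means (1−α)∫(u')² ≥ (α−c)∫u², and for the modes u_n = sin(nπ(x−x₀)/L) (x₀ the left endpoint) one has ∫u_n²/∫(u_n')² = (L/(nπ))² → 0, so a(u_n,u_n)/||u_n||_{H^1}² → 1. Hence the optimal constant is α = 1.
Therefore α = 1.


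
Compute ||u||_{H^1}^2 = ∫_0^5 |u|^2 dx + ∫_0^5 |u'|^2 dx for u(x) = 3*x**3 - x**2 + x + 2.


||u||_{H^1}^2 = 5736175/42

The H^1 norm (squared) on an interval (0, L) is
  ||u||_{H^1}^2 = ∫_0^L u(x)^2 dx + ∫_0^L u'(x)^2 dx.
Compute u'(x) = 9*x**2 - 2*x + 1.
Then u(x)^2 = 9*x**6 - 6*x**5 + 7*x**4 + 10*x**3 - 3*x**2 + 4*x + 4 and u'(x)^2 = 81*x**4 - 36*x**3 + 22*x**2 - 4*x + 1.
Integrate each monomial from 0 to 5 using ∫_0^5 c·x^n dx = c·5^(n+1)/(n+1):
  ∫_0^5 u(x)^2 dx = ∫_0^5 (9*x^6 - 6*x^5 + 7*x^4 + 10*x^3 - 3*x^2 + 4*x + 4) dx. Term by term:
    ∫_0^5 9*x^6 dx = 703125/7;  ∫_0^5 -6*x^5 dx = -15625;  ∫_0^5 7*x^4 dx = 4375;
    ∫_0^5 10*x^3 dx = 3125/2;  ∫_0^5 -3*x^2 dx = -125;  ∫_0^5 4*x dx = 50;
    ∫_0^5 4 dx = 20.
  Sum: 703125/7 − 15625 + 4375 + 3125/2 − 125 + 50 + 20 = 1269855/14.
  ∫_0^5 u'(x)^2 dx = ∫_0^5 (81*x^4 - 36*x^3 + 22*x^2 - 4*x + 1) dx. Term by term:
    ∫_0^5 81*x^4 dx = 50625;  ∫_0^5 -36*x^3 dx = -5625;  ∫_0^5 22*x^2 dx = 2750/3;
    ∫_0^5 -4*x dx = -50;  ∫_0^5 1 dx = 5.
  Sum: 50625 − 5625 + 2750/3 − 50 + 5 = 137615/3.
Adding: ||u||_{H^1}^2 = 1269855/14 + 137615/3 = 5736175/42.


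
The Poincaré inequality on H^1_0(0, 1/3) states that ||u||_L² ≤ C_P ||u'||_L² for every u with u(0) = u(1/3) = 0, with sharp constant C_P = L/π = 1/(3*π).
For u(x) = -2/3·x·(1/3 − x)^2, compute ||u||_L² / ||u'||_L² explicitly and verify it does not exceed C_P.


||u||_L² / ||u'||_L² = sqrt(14)/42 < C_P = 1/(3*π).

u(x) = -2/3·x·(1/3 − x)^2, so u'(x) = -2*x^2 + 8*x/9 - 2/27.
u(x) = -2/3·x·(1/3 − x)^2 vanishes at x = 0 and x = 1/3, so u ∈ H^1_0(0, 1/3). Differentiate via the product rule and integrate the resulting polynomials term by term.
  ∫_0^1/3 u² dx = ∫_0^1/3 (4*x^6/9 - 16*x^5/27 + 8*x^4/27 - 16*x^3/243 + 4*x^2/729) dx. Term by term:
    ∫_0^1/3 4*x^6/9 dx = 4/137781;  ∫_0^1/3 -16*x^5/27 dx = -8/59049;  ∫_0^1/3 8*x^4/27 dx = 8/32805;
    ∫_0^1/3 -16*x^3/243 dx = -4/19683;  ∫_0^1/3 4*x^2/729 dx = 4/59049.
  Sum: 4/137781 − 8/59049 + 8/32805 − 4/19683 + 4/59049 = 4/2066715.
  ∫_0^1/3 (u')² dx = ∫_0^1/3 (4*x^4 - 32*x^3/9 + 88*x^2/81 - 32*x/243 + 4/729) dx. Term by term:
    ∫_0^1/3 4*x^4 dx = 4/1215;  ∫_0^1/3 -32*x^3/9 dx = -8/729;  ∫_0^1/3 88*x^2/81 dx = 88/6561;
    ∫_0^1/3 -32*x/243 dx = -16/2187;  ∫_0^1/3 4/729 dx = 4/2187.
  Sum: 4/1215 − 8/729 + 88/6561 − 16/2187 + 4/2187 = 8/32805.
∫_0^1/3 u² dx = 4/2066715, so ||u||_L² = 2*sqrt(35)/8505.
∫_0^1/3 (u')² dx = 8/32805, so ||u'||_L² = 2*sqrt(10)/405.
Ratio ||u||_L² / ||u'||_L² = sqrt(14)/42.
Sharp Poincaré constant on H^1_0(0, 1/3) is C_P = L/π = 1/(3*π), achieved by sin(3*π·x).
A polynomial bump cannot attain the sharp Poincaré constant (only the first sine eigenfunction does), so the ratio is strictly less than C_P, consistent with ||u||_L² ≤ C_P ||u'||_L².


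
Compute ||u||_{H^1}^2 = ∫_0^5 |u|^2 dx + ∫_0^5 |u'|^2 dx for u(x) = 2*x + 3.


||u||_{H^1}^2 = 1145/3

The H^1 norm (squared) on an interval (0, L) is
  ||u||_{H^1}^2 = ∫_0^L u(x)^2 dx + ∫_0^L u'(x)^2 dx.
Compute u'(x) = 2.
Then u(x)^2 = 4*x**2 + 12*x + 9 and u'(x)^2 = 4.
Integrate each monomial from 0 to 5 using ∫_0^5 c·x^n dx = c·5^(n+1)/(n+1):
  ∫_0^5 u(x)^2 dx = ∫_0^5 (4*x^2 + 12*x + 9) dx. Term by term:
    ∫_0^5 4*x^2 dx = 500/3;  ∫_0^5 12*x dx = 150;  ∫_0^5 9 dx = 45.
  Sum: 500/3 + 150 + 45 = 1085/3.
  ∫_0^5 u'(x)^2 dx = ∫_0^5 (4) dx. Term by term:
    ∫_0^5 4 dx = 20.
Adding: ||u||_{H^1}^2 = 1085/3 + 20 = 1145/3.


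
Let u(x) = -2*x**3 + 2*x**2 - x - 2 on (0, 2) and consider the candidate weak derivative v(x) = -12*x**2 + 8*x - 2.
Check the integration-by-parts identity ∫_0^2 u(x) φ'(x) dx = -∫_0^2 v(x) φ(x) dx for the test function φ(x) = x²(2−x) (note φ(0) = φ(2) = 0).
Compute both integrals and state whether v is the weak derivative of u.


LHS = 116/15, RHS = 232/15. No, v is not the weak derivative of u.

u(x) = -2*x**3 + 2*x**2 - x - 2, classical derivative u'(x) = -6*x**2 + 4*x - 1.
φ(x) = x²(2−x), so φ'(x) = x*(4 - 3*x).
Note φ(0) = φ(2) = 0, so the boundary term u·φ vanishes.
LHS = ∫_0^2 u(x) φ'(x) dx = ∫_0^2 (6*x^5 - 14*x^4 + 11*x^3 + 2*x^2 - 8*x) dx. Term by term:
  ∫_0^2 6*x^5 dx = 64;  ∫_0^2 -14*x^4 dx = -448/5;  ∫_0^2 11*x^3 dx = 44;
  ∫_0^2 2*x^2 dx = 16/3;  ∫_0^2 -8*x dx = -16.
Sum: 64 − 448/5 + 44 + 16/3 − 16 = 116/15.
So LHS = 116/15.
∫_0^2 v(x) φ(x) dx = ∫_0^2 (12*x^5 - 32*x^4 + 18*x^3 - 4*x^2) dx. Term by term:
  ∫_0^2 12*x^5 dx = 128;  ∫_0^2 -32*x^4 dx = -1024/5;  ∫_0^2 18*x^3 dx = 72;
  ∫_0^2 -4*x^2 dx = -32/3.
Sum: 128 − 1024/5 + 72 − 32/3 = -232/15.
So RHS = -∫_0^2 v(x) φ(x) dx = 232/15.
LHS − RHS = -116/15 ≠ 0, so the identity fails.
(For a valid weak derivative the identity must hold for EVERY test function, in particular this one. The failure shows v is NOT the weak derivative of u.)
Correct weak derivative would be u'(x) = -6*x**2 + 4*x - 1.


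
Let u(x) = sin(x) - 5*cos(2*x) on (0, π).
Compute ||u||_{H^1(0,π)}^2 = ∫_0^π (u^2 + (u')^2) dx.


||u||_{H^1(0,π)}^2 = 100/3 + 127*π/2

u'(x) = 10*sin(2*x) + cos(x).
Expand u² and (u')² and integrate term by term on (0, π), using: for integers n ≥ 1, ∫_0^π sin²(nx) dx = ∫_0^π cos²(nx) dx = π/2; for n ≠ n', ∫_0^π sin(nx)sin(n'x) dx = ∫_0^π cos(nx)cos(n'x) dx = 0; and by product-to-sum, ∫_0^π sin(nx)cos(n'x) dx = ½∫_0^π [sin((n+n')x) + sin((n−n')x)] dx, which is 0 when n+n' is even and 2n/(n²−n'²) when n+n' is odd (it need not vanish on (0, π)).
  u² squared terms: (-5)²·∫cos(2x)² dx = 25·π/2 = 25*π/2;  (1)²·∫sin(x)² dx = 1·π/2 = π/2.
  u² cross terms: 2·(-5)·(1)·∫cos(2x)·sin(x) dx = -10·(-2/3) = 20/3.
  So ∫_0^π u² dx = 25*π/2 + π/2 + 20/3 = 20/3 + 13*π.
  (u')² squared terms: (10)²·∫sin(2x)² dx = 100·π/2 = 50*π;  (1)²·∫cos(x)² dx = 1·π/2 = π/2.
  (u')² cross terms: 2·(10)·(1)·∫sin(2x)·cos(x) dx = 20·(4/3) = 80/3.
  So ∫_0^π (u')² dx = 50*π + π/2 + 80/3 = 80/3 + 101*π/2.
||u||_{H^1}^2 = (20/3 + 13*π) + (80/3 + 101*π/2) = 100/3 + 127*π/2.


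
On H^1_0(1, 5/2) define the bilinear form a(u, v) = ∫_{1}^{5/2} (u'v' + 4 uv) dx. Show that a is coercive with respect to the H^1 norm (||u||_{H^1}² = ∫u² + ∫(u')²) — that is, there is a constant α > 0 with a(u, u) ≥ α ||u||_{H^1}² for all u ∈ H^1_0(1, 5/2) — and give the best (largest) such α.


α = 1

Coercivity of a(·,·) on H^1_0(1, 5/2) means a(u, u) ≥ α ||u||_{H^1}² for every u ∈ H^1_0.
The interval has length L = 3/2, and Poincaré/coercivity depend only on L. Here a(u, u) = ∫(u')² + (4)·∫u².
Here c = 4 ≥ 1, so a(u,u) = ∫(u')² + c∫u² ≥ ∫(u')² + ∫u² = ||u||_{H^1}², i.e. α = 1 works. No larger α is possible: a(u,u) ≥ α||u||_{H^1}² means (1−α)∫(u')² ≥ (α−c)∫u², and for the modes u_n = sin(nπ(x−x₀)/L) (x₀ the left endpoint) one has ∫u_n²/∫(u_n')² = (L/(nπ))² → 0, so a(u_n,u_n)/||u_n||_{H^1}² → 1. Hence the optimal constant is α = 1.
Therefore α = 1.


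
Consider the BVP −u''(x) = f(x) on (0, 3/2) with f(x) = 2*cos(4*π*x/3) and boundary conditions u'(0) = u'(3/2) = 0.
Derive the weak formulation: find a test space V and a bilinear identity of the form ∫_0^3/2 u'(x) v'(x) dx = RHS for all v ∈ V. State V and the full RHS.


V = H^1(0, 3/2) (no boundary constraint on v; u is determined up to an additive constant); weak form: ∫_0^3/2 u'v' dx = ∫_0^3/2 (2*cos(4*π*x/3)) v dx for all v ∈ V.

Multiply both sides by a test function v and integrate from 0 to 3/2:
  ∫_0^3/2 −u''(x) v(x) dx = ∫_0^3/2 f(x) v(x) dx.
Integrate the LHS by parts once:
  ∫_0^3/2 −u'' v dx = −[u'(x) v(x)]_0^3/2 + ∫_0^3/2 u'(x) v'(x) dx.
Thus ∫_0^3/2 u'(x) v'(x) dx = ∫_0^3/2 f(x) v(x) dx + [u'(x) v(x)]_0^3/2.
Choose V so that boundary terms are either known or forced to vanish.
u has homogeneous Neumann: u'(0) = u'(3/2) = 0. So [u' v]_0^3/2 = 0·v(3/2) − 0·v(0) = 0 for any v; take V = H^1(0, 3/2).
Weak formulation: find u (satisfying any essential BC) such that ∫_0^3/2 u'(x) v'(x) dx = ∫_0^3/2 f v dx for all v ∈ V (homogeneous Neumann, so boundary terms vanish).
Substituting f(x) = 2*cos(4*π*x/3), the right-hand side is ∫_0^3/2 (2*cos(4*π*x/3)) v dx.
Compatibility check (pure Neumann): taking v ≡ 1 ∈ V gives 0 = ∫_0^3/2 f dx + (0) − (0), i.e. ∫_0^3/2 f dx must equal u'(0) − u'(3/2) = 0. Indeed ∫_0^3/2 (2*cos(4*π*x/3)) dx = 0, so the data are compatible. The solution is then unique only up to an additive constant (fix it e.g. by requiring ∫_0^3/2 u dx = 0).


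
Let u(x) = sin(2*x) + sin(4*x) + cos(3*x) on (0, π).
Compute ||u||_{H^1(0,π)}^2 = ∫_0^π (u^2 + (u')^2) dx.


||u||_{H^1(0,π)}^2 = 48/7 + 16*π

u'(x) = -3*sin(3*x) + 2*cos(2*x) + 4*cos(4*x).
Expand u² and (u')² and integrate term by term on (0, π), using: for integers n ≥ 1, ∫_0^π sin²(nx) dx = ∫_0^π cos²(nx) dx = π/2; for n ≠ n', ∫_0^π sin(nx)sin(n'x) dx = ∫_0^π cos(nx)cos(n'x) dx = 0; and by product-to-sum, ∫_0^π sin(nx)cos(n'x) dx = ½∫_0^π [sin((n+n')x) + sin((n−n')x)] dx, which is 0 when n+n' is even and 2n/(n²−n'²) when n+n' is odd (it need not vanish on (0, π)).
  u² squared terms: (1)²·∫cos(3x)² dx = 1·π/2 = π/2;  (1)²·∫sin(2x)² dx = 1·π/2 = π/2;  (1)²·∫sin(4x)² dx = 1·π/2 = π/2.
  u² cross terms: 2·(1)·(1)·∫cos(3x)·sin(2x) dx = 2·(-4/5) = -8/5;  2·(1)·(1)·∫cos(3x)·sin(4x) dx = 2·(8/7) = 16/7;  2·(1)·(1)·∫sin(2x)·sin(4x) dx = 2·(0) = 0.
  So ∫_0^π u² dx = π/2 + π/2 + π/2 − 8/5 + 16/7 + 0 = 24/35 + 3*π/2.
  (u')² squared terms: (-3)²·∫sin(3x)² dx = 9·π/2 = 9*π/2;  (2)²·∫cos(2x)² dx = 4·π/2 = 2*π;  (4)²·∫cos(4x)² dx = 16·π/2 = 8*π.
  (u')² cross terms: 2·(-3)·(2)·∫sin(3x)·cos(2x) dx = -12·(6/5) = -72/5;  2·(-3)·(4)·∫sin(3x)·cos(4x) dx = -24·(-6/7) = 144/7;  2·(2)·(4)·∫cos(2x)·cos(4x) dx = 16·(0) = 0.
  So ∫_0^π (u')² dx = 9*π/2 + 2*π + 8*π − 72/5 + 144/7 + 0 = 216/35 + 29*π/2.
||u||_{H^1}^2 = (24/35 + 3*π/2) + (216/35 + 29*π/2) = 48/7 + 16*π.


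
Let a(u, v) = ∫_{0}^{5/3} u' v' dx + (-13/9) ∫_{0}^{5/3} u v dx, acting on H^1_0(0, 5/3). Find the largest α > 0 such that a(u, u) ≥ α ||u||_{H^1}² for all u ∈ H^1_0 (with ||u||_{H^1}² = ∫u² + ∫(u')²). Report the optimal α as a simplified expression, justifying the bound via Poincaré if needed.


α = (-325 + 81*π^2)/(9*(25 + 9*π^2))

Coercivity of a(·,·) on H^1_0(0, 5/3) means a(u, u) ≥ α ||u||_{H^1}² for every u ∈ H^1_0.
The interval has length L = 5/3, and Poincaré/coercivity depend only on L. Here a(u, u) = ∫(u')² + (-13/9)·∫u².
Here c = -13/9 < 0 with |c| < (π/L)² = 9*π^2/25, so coercivity still holds. The condition a(u,u) ≥ α||u||_{H^1}² reads (1−α)∫(u')² ≥ (α−c)∫u². Any admissible α is ≤ 1 (rapidly oscillating u have ∫u²/∫(u')² → 0), and α = 1 would force 0 ≥ (1−c)∫u², impossible since c < 1; so 1−α > 0. By the sharp Poincaré inequality on H^1_0 of an interval of length L, ∫(u')² ≥ (π/L)²∫u² with equality for the first sine mode sin(π(x−x₀)/L) (x₀ the left endpoint), so the inequality holds for all u iff (1−α)(π/L)² ≥ α − c, i.e. α ≤ ((π/L)² + c)/((π/L)² + 1) = (1 + c(L/π)²)/(1 + (L/π)²). (Direct route, valid since c ≤ 0: Poincaré gives c∫u² ≥ c(L/π)²∫(u')², so a(u,u) ≥ (1 + c(L/π)²)∫(u')², while ||u||_{H^1}² ≤ (1 + (L/π)²)∫(u')²; dividing yields the same α.) With (π/L)² = 9*π^2/25 and c = -13/9, the largest admissible constant is α = ((π/L)² + c)/((π/L)² + 1).
Simplifying, α = (-325 + 81*π^2)/(9*(25 + 9*π^2)).


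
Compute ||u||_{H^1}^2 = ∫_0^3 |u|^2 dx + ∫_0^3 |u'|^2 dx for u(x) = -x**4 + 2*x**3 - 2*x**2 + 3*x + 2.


||u||_{H^1}^2 = 23559/14

The H^1 norm (squared) on an interval (0, L) is
  ||u||_{H^1}^2 = ∫_0^L u(x)^2 dx + ∫_0^L u'(x)^2 dx.
Compute u'(x) = -4*x**3 + 6*x**2 - 4*x + 3.
Then u(x)^2 = x**8 - 4*x**7 + 8*x**6 - 14*x**5 + 12*x**4 - 4*x**3 + x**2 + 12*x + 4 and u'(x)^2 = 16*x**6 - 48*x**5 + 68*x**4 - 72*x**3 + 52*x**2 - 24*x + 9.
Integrate each monomial from 0 to 3 using ∫_0^3 c·x^n dx = c·3^(n+1)/(n+1):
  ∫_0^3 u(x)^2 dx = ∫_0^3 (x^8 - 4*x^7 + 8*x^6 - 14*x^5 + 12*x^4 - 4*x^3 + x^2 + 12*x + 4) dx. Term by term:
    ∫_0^3 x^8 dx = 2187;  ∫_0^3 -4*x^7 dx = -6561/2;  ∫_0^3 8*x^6 dx = 17496/7;
    ∫_0^3 -14*x^5 dx = -1701;  ∫_0^3 12*x^4 dx = 2916/5;  ∫_0^3 -4*x^3 dx = -81;
    ∫_0^3 x^2 dx = 9;  ∫_0^3 12*x dx = 54;  ∫_0^3 4 dx = 12.
  Sum: 2187 − 6561/2 + 17496/7 − 1701 + 2916/5 − 81 + 9 + 54 + 12 = 19749/70.
  ∫_0^3 u'(x)^2 dx = ∫_0^3 (16*x^6 - 48*x^5 + 68*x^4 - 72*x^3 + 52*x^2 - 24*x + 9) dx. Term by term:
    ∫_0^3 16*x^6 dx = 34992/7;  ∫_0^3 -48*x^5 dx = -5832;  ∫_0^3 68*x^4 dx = 16524/5;
    ∫_0^3 -72*x^3 dx = -1458;  ∫_0^3 52*x^2 dx = 468;  ∫_0^3 -24*x dx = -108;
    ∫_0^3 9 dx = 27.
  Sum: 34992/7 − 5832 + 16524/5 − 1458 + 468 − 108 + 27 = 49023/35.
Adding: ||u||_{H^1}^2 = 19749/70 + 49023/35 = 23559/14.


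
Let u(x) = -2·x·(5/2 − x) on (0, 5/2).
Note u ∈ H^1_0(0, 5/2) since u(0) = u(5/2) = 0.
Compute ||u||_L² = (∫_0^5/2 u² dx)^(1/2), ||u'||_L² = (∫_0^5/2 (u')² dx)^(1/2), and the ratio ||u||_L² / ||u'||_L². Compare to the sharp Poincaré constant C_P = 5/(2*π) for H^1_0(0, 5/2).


||u||_L² / ||u'||_L² = sqrt(10)/4 < C_P = 5/(2*π).

u(x) = -2·x·(5/2 − x), so u'(x) = 4*x - 5.
u(x) = -2·x·(5/2 − x) vanishes at x = 0 and x = 5/2, so u ∈ H^1_0(0, 5/2). Differentiate via the product rule and integrate the resulting polynomials term by term.
  ∫_0^5/2 u² dx = ∫_0^5/2 (4*x^4 - 20*x^3 + 25*x^2) dx. Term by term:
    ∫_0^5/2 4*x^4 dx = 625/8;  ∫_0^5/2 -20*x^3 dx = -3125/16;  ∫_0^5/2 25*x^2 dx = 3125/24.
  Sum: 625/8 − 3125/16 + 3125/24 = 625/48.
  ∫_0^5/2 (u')² dx = ∫_0^5/2 (16*x^2 - 40*x + 25) dx. Term by term:
    ∫_0^5/2 16*x^2 dx = 250/3;  ∫_0^5/2 -40*x dx = -125;  ∫_0^5/2 25 dx = 125/2.
  Sum: 250/3 − 125 + 125/2 = 125/6.
∫_0^5/2 u² dx = 625/48, so ||u||_L² = 25*sqrt(3)/12.
∫_0^5/2 (u')² dx = 125/6, so ||u'||_L² = 5*sqrt(30)/6.
Ratio ||u||_L² / ||u'||_L² = sqrt(10)/4.
Sharp Poincaré constant on H^1_0(0, 5/2) is C_P = L/π = 5/(2*π), achieved by sin(2*π/5·x).
A polynomial bump cannot attain the sharp Poincaré constant (only the first sine eigenfunction does), so the ratio is strictly less than C_P, consistent with ||u||_L² ≤ C_P ||u'||_L².


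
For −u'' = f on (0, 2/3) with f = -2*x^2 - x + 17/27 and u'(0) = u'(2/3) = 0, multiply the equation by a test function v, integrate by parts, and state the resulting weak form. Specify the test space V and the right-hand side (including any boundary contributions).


V = H^1(0, 2/3) (no boundary constraint on v; u is determined up to an additive constant); weak form: ∫_0^2/3 u'v' dx = ∫_0^2/3 (-2*x^2 - x + 17/27) v dx for all v ∈ V.

Multiply both sides by a test function v and integrate from 0 to 2/3:
  ∫_0^2/3 −u''(x) v(x) dx = ∫_0^2/3 f(x) v(x) dx.
Integrate the LHS by parts once:
  ∫_0^2/3 −u'' v dx = −[u'(x) v(x)]_0^2/3 + ∫_0^2/3 u'(x) v'(x) dx.
Thus ∫_0^2/3 u'(x) v'(x) dx = ∫_0^2/3 f(x) v(x) dx + [u'(x) v(x)]_0^2/3.
Choose V so that boundary terms are either known or forced to vanish.
u has homogeneous Neumann: u'(0) = u'(2/3) = 0. So [u' v]_0^2/3 = 0·v(2/3) − 0·v(0) = 0 for any v; take V = H^1(0, 2/3).
Weak formulation: find u (satisfying any essential BC) such that ∫_0^2/3 u'(x) v'(x) dx = ∫_0^2/3 f v dx for all v ∈ V (homogeneous Neumann, so boundary terms vanish).
Substituting f(x) = -2*x^2 - x + 17/27, the right-hand side is ∫_0^2/3 (-2*x^2 - x + 17/27) v dx.
Compatibility check (pure Neumann): taking v ≡ 1 ∈ V gives 0 = ∫_0^2/3 f dx + (0) − (0), i.e. ∫_0^2/3 f dx must equal u'(0) − u'(2/3) = 0. Indeed ∫_0^2/3 (-2*x^2 - x + 17/27) dx = 0, so the data are compatible. The solution is then unique only up to an additive constant (fix it e.g. by requiring ∫_0^2/3 u dx = 0).


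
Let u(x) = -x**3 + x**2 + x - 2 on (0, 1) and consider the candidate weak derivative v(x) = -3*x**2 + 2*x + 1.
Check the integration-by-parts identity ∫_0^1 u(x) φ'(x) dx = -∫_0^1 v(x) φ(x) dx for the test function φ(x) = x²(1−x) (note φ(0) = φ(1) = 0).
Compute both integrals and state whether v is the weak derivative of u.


LHS = -1/12, RHS = -1/12. Yes, v = u' weakly.

u(x) = -x**3 + x**2 + x - 2, classical derivative u'(x) = -3*x**2 + 2*x + 1.
φ(x) = x²(1−x), so φ'(x) = x*(2 - 3*x).
Note φ(0) = φ(1) = 0, so the boundary term u·φ vanishes.
LHS = ∫_0^1 u(x) φ'(x) dx = ∫_0^1 (3*x^5 - 5*x^4 - x^3 + 8*x^2 - 4*x) dx. Term by term:
  ∫_0^1 3*x^5 dx = 1/2;  ∫_0^1 -5*x^4 dx = -1;  ∫_0^1 -x^3 dx = -1/4;
  ∫_0^1 8*x^2 dx = 8/3;  ∫_0^1 -4*x dx = -2.
Sum: 1/2 − 1 − 1/4 + 8/3 − 2 = -1/12.
So LHS = -1/12.
∫_0^1 v(x) φ(x) dx = ∫_0^1 (3*x^5 - 5*x^4 + x^3 + x^2) dx. Term by term:
  ∫_0^1 3*x^5 dx = 1/2;  ∫_0^1 -5*x^4 dx = -1;  ∫_0^1 x^3 dx = 1/4;
  ∫_0^1 x^2 dx = 1/3.
Sum: 1/2 − 1 + 1/4 + 1/3 = 1/12.
So RHS = -∫_0^1 v(x) φ(x) dx = -1/12.
LHS = RHS, so the identity holds for this test φ.
Moreover u is smooth here and v(x) = u'(x) = -3*x**2 + 2*x + 1 pointwise, so the identity holds for every test function. Hence v is the weak derivative of u.


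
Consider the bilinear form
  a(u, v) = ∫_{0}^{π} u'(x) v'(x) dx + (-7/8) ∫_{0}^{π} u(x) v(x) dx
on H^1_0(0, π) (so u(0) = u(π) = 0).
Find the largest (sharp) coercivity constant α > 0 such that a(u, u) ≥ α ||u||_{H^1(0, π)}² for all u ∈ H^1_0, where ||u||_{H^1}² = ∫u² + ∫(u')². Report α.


α = 1/16

Coercivity of a(·,·) on H^1_0(0, π) means a(u, u) ≥ α ||u||_{H^1}² for every u ∈ H^1_0.
The interval has length L = π, and Poincaré/coercivity depend only on L. Here a(u, u) = ∫(u')² + (-7/8)·∫u².
Here c = -7/8 < 0 with |c| < (π/L)² = 1, so coercivity still holds. The condition a(u,u) ≥ α||u||_{H^1}² reads (1−α)∫(u')² ≥ (α−c)∫u². Any admissible α is ≤ 1 (rapidly oscillating u have ∫u²/∫(u')² → 0), and α = 1 would force 0 ≥ (1−c)∫u², impossible since c < 1; so 1−α > 0. By the sharp Poincaré inequality on H^1_0 of an interval of length L, ∫(u')² ≥ (π/L)²∫u² with equality for the first sine mode sin(π(x−x₀)/L) (x₀ the left endpoint), so the inequality holds for all u iff (1−α)(π/L)² ≥ α − c, i.e. α ≤ ((π/L)² + c)/((π/L)² + 1) = (1 + c(L/π)²)/(1 + (L/π)²). (Direct route, valid since c ≤ 0: Poincaré gives c∫u² ≥ c(L/π)²∫(u')², so a(u,u) ≥ (1 + c(L/π)²)∫(u')², while ||u||_{H^1}² ≤ (1 + (L/π)²)∫(u')²; dividing yields the same α.) With (π/L)² = 1 and c = -7/8, the largest admissible constant is α = ((π/L)² + c)/((π/L)² + 1).
Simplifying, α = 1/16.


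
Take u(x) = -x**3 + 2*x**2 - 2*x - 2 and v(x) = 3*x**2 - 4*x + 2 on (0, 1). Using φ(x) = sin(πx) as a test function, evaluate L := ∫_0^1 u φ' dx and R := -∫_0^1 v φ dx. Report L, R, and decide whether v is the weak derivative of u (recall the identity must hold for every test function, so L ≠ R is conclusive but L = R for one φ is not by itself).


LHS = -12/π^3 + 3/π, RHS = -3/π + 12/π^3. No, v is not the weak derivative of u.

u(x) = -x**3 + 2*x**2 - 2*x - 2, classical derivative u'(x) = -3*x**2 + 4*x - 2.
φ(x) = sin(πx), so φ'(x) = π*cos(π*x).
Note φ(0) = φ(1) = 0, so the boundary term u·φ vanishes.
LHS = ∫_0^1 u(x) φ'(x) dx = ∫_0^1 (-π*x^3*cos(π*x) + 2*π*x^2*cos(π*x) - 2*π*x*cos(π*x) - 2*π*cos(π*x)) dx. Term by term:
  ∫_0^1 -2*π*cos(π*x) dx = 0;  ∫_0^1 -π*x^3*cos(π*x) dx = -12/π^3 + 3/π;  ∫_0^1 -2*π*x*cos(π*x) dx = 4/π;
  ∫_0^1 2*π*x^2*cos(π*x) dx = -4/π.
Sum: 0 + -12/π^3 + 3/π + 4/π − 4/π = -12/π^3 + 3/π.
So LHS = -12/π^3 + 3/π.
∫_0^1 v(x) φ(x) dx = ∫_0^1 (3*x^2*sin(π*x) - 4*x*sin(π*x) + 2*sin(π*x)) dx. Term by term:
  ∫_0^1 2*sin(π*x) dx = 4/π;  ∫_0^1 -4*x*sin(π*x) dx = -4/π;  ∫_0^1 3*x^2*sin(π*x) dx = -12/π^3 + 3/π.
Sum: 4/π − 4/π + -12/π^3 + 3/π = -12/π^3 + 3/π.
So RHS = -∫_0^1 v(x) φ(x) dx = -3/π + 12/π^3.
LHS − RHS = -24/π^3 + 6/π ≠ 0, so the identity fails.
(For a valid weak derivative the identity must hold for EVERY test function, in particular this one. The failure shows v is NOT the weak derivative of u.)
Correct weak derivative would be u'(x) = -3*x**2 + 4*x - 2.


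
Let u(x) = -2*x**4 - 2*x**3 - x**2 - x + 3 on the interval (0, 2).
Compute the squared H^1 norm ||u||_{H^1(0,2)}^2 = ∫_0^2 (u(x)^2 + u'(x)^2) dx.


||u||_{H^1}^2 = 1091536/315

The H^1 norm (squared) on an interval (0, L) is
  ||u||_{H^1}^2 = ∫_0^L u(x)^2 dx + ∫_0^L u'(x)^2 dx.
Compute u'(x) = -8*x**3 - 6*x**2 - 2*x - 1.
Then u(x)^2 = 4*x**8 + 8*x**7 + 8*x**6 + 8*x**5 - 7*x**4 - 10*x**3 - 5*x**2 - 6*x + 9 and u'(x)^2 = 64*x**6 + 96*x**5 + 68*x**4 + 40*x**3 + 16*x**2 + 4*x + 1.
Integrate each monomial from 0 to 2 using ∫_0^2 c·x^n dx = c·2^(n+1)/(n+1):
  ∫_0^2 u(x)^2 dx = ∫_0^2 (4*x^8 + 8*x^7 + 8*x^6 + 8*x^5 - 7*x^4 - 10*x^3 - 5*x^2 - 6*x + 9) dx. Term by term:
    ∫_0^2 4*x^8 dx = 2048/9;  ∫_0^2 8*x^7 dx = 256;  ∫_0^2 8*x^6 dx = 1024/7;
    ∫_0^2 8*x^5 dx = 256/3;  ∫_0^2 -7*x^4 dx = -224/5;  ∫_0^2 -10*x^3 dx = -40;
    ∫_0^2 -5*x^2 dx = -40/3;  ∫_0^2 -6*x dx = -12;  ∫_0^2 9 dx = 18.
  Sum: 2048/9 + 256 + 1024/7 + 256/3 − 224/5 − 40 − 40/3 − 12 + 18 = 196258/315.
  ∫_0^2 u'(x)^2 dx = ∫_0^2 (64*x^6 + 96*x^5 + 68*x^4 + 40*x^3 + 16*x^2 + 4*x + 1) dx. Term by term:
    ∫_0^2 64*x^6 dx = 8192/7;  ∫_0^2 96*x^5 dx = 1024;  ∫_0^2 68*x^4 dx = 2176/5;
    ∫_0^2 40*x^3 dx = 160;  ∫_0^2 16*x^2 dx = 128/3;  ∫_0^2 4*x dx = 8;
    ∫_0^2 1 dx = 2.
  Sum: 8192/7 + 1024 + 2176/5 + 160 + 128/3 + 8 + 2 = 298426/105.
Adding: ||u||_{H^1}^2 = 196258/315 + 298426/105 = 1091536/315.


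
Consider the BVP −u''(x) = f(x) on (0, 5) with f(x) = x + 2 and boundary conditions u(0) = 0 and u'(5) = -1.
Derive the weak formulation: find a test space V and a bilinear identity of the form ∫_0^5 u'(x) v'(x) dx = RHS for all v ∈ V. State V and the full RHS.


V = {v ∈ H^1(0, 5) : v(0) = 0} (test functions vanish at x = 0 where u is specified); weak form: ∫_0^5 u'v' dx = ∫_0^5 (x + 2) v dx − v(5) for all v ∈ V.

Multiply both sides by a test function v and integrate from 0 to 5:
  ∫_0^5 −u''(x) v(x) dx = ∫_0^5 f(x) v(x) dx.
Integrate the LHS by parts once:
  ∫_0^5 −u'' v dx = −[u'(x) v(x)]_0^5 + ∫_0^5 u'(x) v'(x) dx.
Thus ∫_0^5 u'(x) v'(x) dx = ∫_0^5 f(x) v(x) dx + [u'(x) v(x)]_0^5.
Choose V so that boundary terms are either known or forced to vanish.
Mixed BC: u(0) = 0 (Dirichlet) and u'(5) = -1 (Neumann). Define V = {v ∈ H^1(0, 5) : v(0) = 0}. Then [u' v]_0^5 = u'(5)·v(5) − u'(0)·0 = − v(5).
Weak formulation: find u (satisfying any essential BC) such that ∫_0^5 u'(x) v'(x) dx = ∫_0^5 f v dx − v(5) for all v ∈ V (Dirichlet at 0 absorbed into V; Neumann datum at x = 5 contributes the boundary term).
Substituting f(x) = x + 2, the right-hand side is ∫_0^5 (x + 2) v dx − v(5).


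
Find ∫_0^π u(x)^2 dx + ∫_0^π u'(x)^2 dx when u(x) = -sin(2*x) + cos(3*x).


||u||_{H^1(0,π)}^2 = 16 + 15*π/2

u'(x) = -3*sin(3*x) - 2*cos(2*x).
Expand u² and (u')² and integrate term by term on (0, π), using: for integers n ≥ 1, ∫_0^π sin²(nx) dx = ∫_0^π cos²(nx) dx = π/2; for n ≠ n', ∫_0^π sin(nx)sin(n'x) dx = ∫_0^π cos(nx)cos(n'x) dx = 0; and by product-to-sum, ∫_0^π sin(nx)cos(n'x) dx = ½∫_0^π [sin((n+n')x) + sin((n−n')x)] dx, which is 0 when n+n' is even and 2n/(n²−n'²) when n+n' is odd (it need not vanish on (0, π)).
  u² squared terms: (-1)²·∫sin(2x)² dx = 1·π/2 = π/2;  (1)²·∫cos(3x)² dx = 1·π/2 = π/2.
  u² cross terms: 2·(-1)·(1)·∫sin(2x)·cos(3x) dx = -2·(-4/5) = 8/5.
  So ∫_0^π u² dx = π/2 + π/2 + 8/5 = 8/5 + π.
  (u')² squared terms: (-3)²·∫sin(3x)² dx = 9·π/2 = 9*π/2;  (-2)²·∫cos(2x)² dx = 4·π/2 = 2*π.
  (u')² cross terms: 2·(-3)·(-2)·∫sin(3x)·cos(2x) dx = 12·(6/5) = 72/5.
  So ∫_0^π (u')² dx = 9*π/2 + 2*π + 72/5 = 72/5 + 13*π/2.
||u||_{H^1}^2 = (8/5 + π) + (72/5 + 13*π/2) = 16 + 15*π/2.


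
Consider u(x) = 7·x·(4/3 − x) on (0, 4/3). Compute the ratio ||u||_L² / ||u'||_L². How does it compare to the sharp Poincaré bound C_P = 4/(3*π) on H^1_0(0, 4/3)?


||u||_L² / ||u'||_L² = 2*sqrt(10)/15 < C_P = 4/(3*π).

u(x) = 7·x·(4/3 − x), so u'(x) = 28/3 - 14*x.
u(x) = 7·x·(4/3 − x) vanishes at x = 0 and x = 4/3, so u ∈ H^1_0(0, 4/3). Differentiate via the product rule and integrate the resulting polynomials term by term.
  ∫_0^4/3 u² dx = ∫_0^4/3 (49*x^4 - 392*x^3/3 + 784*x^2/9) dx. Term by term:
    ∫_0^4/3 49*x^4 dx = 50176/1215;  ∫_0^4/3 -392*x^3/3 dx = -25088/243;  ∫_0^4/3 784*x^2/9 dx = 50176/729.
  Sum: 50176/1215 − 25088/243 + 50176/729 = 25088/3645.
  ∫_0^4/3 (u')² dx = ∫_0^4/3 (196*x^2 - 784*x/3 + 784/9) dx. Term by term:
    ∫_0^4/3 196*x^2 dx = 12544/81;  ∫_0^4/3 -784*x/3 dx = -6272/27;  ∫_0^4/3 784/9 dx = 3136/27.
  Sum: 12544/81 − 6272/27 + 3136/27 = 3136/81.
∫_0^4/3 u² dx = 25088/3645, so ||u||_L² = 112*sqrt(10)/135.
∫_0^4/3 (u')² dx = 3136/81, so ||u'||_L² = 56/9.
Ratio ||u||_L² / ||u'||_L² = 2*sqrt(10)/15.
Sharp Poincaré constant on H^1_0(0, 4/3) is C_P = L/π = 4/(3*π), achieved by sin(3*π/4·x).
A polynomial bump cannot attain the sharp Poincaré constant (only the first sine eigenfunction does), so the ratio is strictly less than C_P, consistent with ||u||_L² ≤ C_P ||u'||_L².


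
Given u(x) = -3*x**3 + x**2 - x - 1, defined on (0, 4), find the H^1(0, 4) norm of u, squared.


||u||_{H^1}^2 = 1168424/35

The H^1 norm (squared) on an interval (0, L) is
  ||u||_{H^1}^2 = ∫_0^L u(x)^2 dx + ∫_0^L u'(x)^2 dx.
Compute u'(x) = -9*x**2 + 2*x - 1.
Then u(x)^2 = 9*x**6 - 6*x**5 + 7*x**4 + 4*x**3 - x**2 + 2*x + 1 and u'(x)^2 = 81*x**4 - 36*x**3 + 22*x**2 - 4*x + 1.
Integrate each monomial from 0 to 4 using ∫_0^4 c·x^n dx = c·4^(n+1)/(n+1):
  ∫_0^4 u(x)^2 dx = ∫_0^4 (9*x^6 - 6*x^5 + 7*x^4 + 4*x^3 - x^2 + 2*x + 1) dx. Term by term:
    ∫_0^4 9*x^6 dx = 147456/7;  ∫_0^4 -6*x^5 dx = -4096;  ∫_0^4 7*x^4 dx = 7168/5;
    ∫_0^4 4*x^3 dx = 256;  ∫_0^4 -x^2 dx = -64/3;  ∫_0^4 2*x dx = 16;
    ∫_0^4 1 dx = 4.
  Sum: 147456/7 − 4096 + 7168/5 + 256 − 64/3 + 16 + 4 = 1959028/105.
  ∫_0^4 u'(x)^2 dx = ∫_0^4 (81*x^4 - 36*x^3 + 22*x^2 - 4*x + 1) dx. Term by term:
    ∫_0^4 81*x^4 dx = 82944/5;  ∫_0^4 -36*x^3 dx = -2304;  ∫_0^4 22*x^2 dx = 1408/3;
    ∫_0^4 -4*x dx = -32;  ∫_0^4 1 dx = 4.
  Sum: 82944/5 − 2304 + 1408/3 − 32 + 4 = 220892/15.
Adding: ||u||_{H^1}^2 = 1959028/105 + 220892/15 = 1168424/35.


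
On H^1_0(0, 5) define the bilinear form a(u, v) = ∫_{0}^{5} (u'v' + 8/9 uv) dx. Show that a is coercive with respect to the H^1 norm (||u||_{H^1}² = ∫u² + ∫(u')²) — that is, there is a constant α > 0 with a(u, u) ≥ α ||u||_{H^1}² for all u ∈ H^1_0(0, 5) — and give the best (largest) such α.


α = (π^2 + 200/9)/(π^2 + 25)

Coercivity of a(·,·) on H^1_0(0, 5) means a(u, u) ≥ α ||u||_{H^1}² for every u ∈ H^1_0.
The interval has length L = 5, and Poincaré/coercivity depend only on L. Here a(u, u) = ∫(u')² + (8/9)·∫u².
Here 0 < c = 8/9 < 1. The condition a(u,u) ≥ α||u||_{H^1}² reads (1−α)∫(u')² ≥ (α−c)∫u². Any admissible α is ≤ 1 (rapidly oscillating u have ∫u²/∫(u')² → 0), and α = 1 would force 0 ≥ (1−c)∫u², impossible since c < 1; so 1−α > 0. By the sharp Poincaré inequality on H^1_0 of an interval of length L, ∫(u')² ≥ (π/L)²∫u² with equality for the first sine mode sin(π(x−x₀)/L) (x₀ the left endpoint), so the inequality holds for all u iff (1−α)(π/L)² ≥ α − c, i.e. α ≤ ((π/L)² + c)/((π/L)² + 1) = (1 + c(L/π)²)/(1 + (L/π)²). With (π/L)² = π^2/25 and c = 8/9, the largest admissible constant is α = ((π/L)² + c)/((π/L)² + 1).
Simplifying, α = (π^2 + 200/9)/(π^2 + 25).


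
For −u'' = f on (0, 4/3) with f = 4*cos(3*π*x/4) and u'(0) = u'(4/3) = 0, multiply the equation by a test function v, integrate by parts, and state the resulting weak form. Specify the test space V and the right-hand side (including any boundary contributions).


V = H^1(0, 4/3) (no boundary constraint on v; u is determined up to an additive constant); weak form: ∫_0^4/3 u'v' dx = ∫_0^4/3 (4*cos(3*π*x/4)) v dx for all v ∈ V.

Multiply both sides by a test function v and integrate from 0 to 4/3:
  ∫_0^4/3 −u''(x) v(x) dx = ∫_0^4/3 f(x) v(x) dx.
Integrate the LHS by parts once:
  ∫_0^4/3 −u'' v dx = −[u'(x) v(x)]_0^4/3 + ∫_0^4/3 u'(x) v'(x) dx.
Thus ∫_0^4/3 u'(x) v'(x) dx = ∫_0^4/3 f(x) v(x) dx + [u'(x) v(x)]_0^4/3.
Choose V so that boundary terms are either known or forced to vanish.
u has homogeneous Neumann: u'(0) = u'(4/3) = 0. So [u' v]_0^4/3 = 0·v(4/3) − 0·v(0) = 0 for any v; take V = H^1(0, 4/3).
Weak formulation: find u (satisfying any essential BC) such that ∫_0^4/3 u'(x) v'(x) dx = ∫_0^4/3 f v dx for all v ∈ V (homogeneous Neumann, so boundary terms vanish).
Substituting f(x) = 4*cos(3*π*x/4), the right-hand side is ∫_0^4/3 (4*cos(3*π*x/4)) v dx.
Compatibility check (pure Neumann): taking v ≡ 1 ∈ V gives 0 = ∫_0^4/3 f dx + (0) − (0), i.e. ∫_0^4/3 f dx must equal u'(0) − u'(4/3) = 0. Indeed ∫_0^4/3 (4*cos(3*π*x/4)) dx = 0, so the data are compatible. The solution is then unique only up to an additive constant (fix it e.g. by requiring ∫_0^4/3 u dx = 0).


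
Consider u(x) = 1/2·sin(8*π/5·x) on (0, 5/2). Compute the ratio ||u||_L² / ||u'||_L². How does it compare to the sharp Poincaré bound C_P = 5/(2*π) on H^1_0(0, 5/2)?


||u||_L² / ||u'||_L² = 5/(8*π) < C_P = 5/(2*π).

u(x) = 1/2·sin(8*π/5·x), so u'(x) = 4*π*cos(8*π*x/5)/5.
Writing u(x) = A·sin(kπx/L) with A = 1/2 and k = 4, use ∫_0^L sin²(kπx/L) dx = L/2 and ∫_0^L cos²(kπx/L) dx = L/2.
u² = 1/4·sin²(8*π/5·x) and (u')² = 16*π^2/25·cos²(8*π/5·x), and each of sin², cos² integrates to L/2 = 5/4 over (0, 5/2).
∫_0^5/2 u² dx = 5/16, so ||u||_L² = sqrt(5)/4.
∫_0^5/2 (u')² dx = 4*π^2/5, so ||u'||_L² = 2*sqrt(5)*π/5.
Ratio ||u||_L² / ||u'||_L² = 5/(8*π).
Sharp Poincaré constant on H^1_0(0, 5/2) is C_P = L/π = 5/(2*π), achieved by sin(2*π/5·x).
This is the k = 4 harmonic; the ratio L/(kπ) is strictly less than C_P = L/π, consistent with the sharp inequality ||u||_L² ≤ C_P ||u'||_L².


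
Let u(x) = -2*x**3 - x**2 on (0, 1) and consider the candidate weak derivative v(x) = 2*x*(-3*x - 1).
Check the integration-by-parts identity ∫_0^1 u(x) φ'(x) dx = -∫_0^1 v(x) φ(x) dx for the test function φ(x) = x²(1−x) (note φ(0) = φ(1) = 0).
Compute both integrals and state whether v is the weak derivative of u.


LHS = 3/10, RHS = 3/10. Yes, v = u' weakly.

u(x) = -2*x**3 - x**2, classical derivative u'(x) = -6*x**2 - 2*x.
φ(x) = x²(1−x), so φ'(x) = x*(2 - 3*x).
Note φ(0) = φ(1) = 0, so the boundary term u·φ vanishes.
LHS = ∫_0^1 u(x) φ'(x) dx = ∫_0^1 (6*x^5 - x^4 - 2*x^3) dx. Term by term:
  ∫_0^1 6*x^5 dx = 1;  ∫_0^1 -x^4 dx = -1/5;  ∫_0^1 -2*x^3 dx = -1/2.
Sum: 1 − 1/5 − 1/2 = 3/10.
So LHS = 3/10.
∫_0^1 v(x) φ(x) dx = ∫_0^1 (6*x^5 - 4*x^4 - 2*x^3) dx. Term by term:
  ∫_0^1 6*x^5 dx = 1;  ∫_0^1 -4*x^4 dx = -4/5;  ∫_0^1 -2*x^3 dx = -1/2.
Sum: 1 − 4/5 − 1/2 = -3/10.
So RHS = -∫_0^1 v(x) φ(x) dx = 3/10.
LHS = RHS, so the identity holds for this test φ.
Moreover u is smooth here and v(x) = u'(x) = -6*x**2 - 2*x pointwise, so the identity holds for every test function. Hence v is the weak derivative of u.


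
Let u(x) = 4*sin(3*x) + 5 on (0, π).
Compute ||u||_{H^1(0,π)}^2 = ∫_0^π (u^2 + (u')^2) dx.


||u||_{H^1(0,π)}^2 = 80/3 + 105*π

u'(x) = 12*cos(3*x).
Expand u² and (u')² and integrate term by term on (0, π), using: for integers n ≥ 1, ∫_0^π sin²(nx) dx = ∫_0^π cos²(nx) dx = π/2; for n ≠ n', ∫_0^π sin(nx)sin(n'x) dx = ∫_0^π cos(nx)cos(n'x) dx = 0; and by product-to-sum, ∫_0^π sin(nx)cos(n'x) dx = ½∫_0^π [sin((n+n')x) + sin((n−n')x)] dx, which is 0 when n+n' is even and 2n/(n²−n'²) when n+n' is odd (it need not vanish on (0, π)). For the constant mode: ∫_0^π 1 dx = π, ∫_0^π cos(nx) dx = 0, ∫_0^π sin(nx) dx = (1−(−1)^n)/n.
  u² squared terms: (5)²·∫1 dx = 25·π = 25*π;  (4)²·∫sin(3x)² dx = 16·π/2 = 8*π.
  u² cross terms: 2·(5)·(4)·∫1·sin(3x) dx = 40·(2/3) = 80/3.
  So ∫_0^π u² dx = 25*π + 8*π + 80/3 = 80/3 + 33*π.
  (u')² squared terms: (12)²·∫cos(3x)² dx = 144·π/2 = 72*π.
  So ∫_0^π (u')² dx = 72*π.
||u||_{H^1}^2 = (80/3 + 33*π) + (72*π) = 80/3 + 105*π.


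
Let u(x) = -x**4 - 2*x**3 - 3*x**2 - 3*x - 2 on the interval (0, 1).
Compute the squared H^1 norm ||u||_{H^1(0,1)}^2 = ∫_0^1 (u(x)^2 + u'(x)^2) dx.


||u||_{H^1}^2 = 42722/315

The H^1 norm (squared) on an interval (0, L) is
  ||u||_{H^1}^2 = ∫_0^L u(x)^2 dx + ∫_0^L u'(x)^2 dx.
Compute u'(x) = -4*x**3 - 6*x**2 - 6*x - 3.
Then u(x)^2 = x**8 + 4*x**7 + 10*x**6 + 18*x**5 + 25*x**4 + 26*x**3 + 21*x**2 + 12*x + 4 and u'(x)^2 = 16*x**6 + 48*x**5 + 84*x**4 + 96*x**3 + 72*x**2 + 36*x + 9.
Integrate each monomial from 0 to 1 using ∫_0^1 c·x^n dx = c·1^(n+1)/(n+1):
  ∫_0^1 u(x)^2 dx = ∫_0^1 (x^8 + 4*x^7 + 10*x^6 + 18*x^5 + 25*x^4 + 26*x^3 + 21*x^2 + 12*x + 4) dx. Term by term:
    ∫_0^1 x^8 dx = 1/9;  ∫_0^1 4*x^7 dx = 1/2;  ∫_0^1 10*x^6 dx = 10/7;
    ∫_0^1 18*x^5 dx = 3;  ∫_0^1 25*x^4 dx = 5;  ∫_0^1 26*x^3 dx = 13/2;
    ∫_0^1 21*x^2 dx = 7;  ∫_0^1 12*x dx = 6;  ∫_0^1 4 dx = 4.
  Sum: 1/9 + 1/2 + 10/7 + 3 + 5 + 13/2 + 7 + 6 + 4 = 2113/63.
  ∫_0^1 u'(x)^2 dx = ∫_0^1 (16*x^6 + 48*x^5 + 84*x^4 + 96*x^3 + 72*x^2 + 36*x + 9) dx. Term by term:
    ∫_0^1 16*x^6 dx = 16/7;  ∫_0^1 48*x^5 dx = 8;  ∫_0^1 84*x^4 dx = 84/5;
    ∫_0^1 96*x^3 dx = 24;  ∫_0^1 72*x^2 dx = 24;  ∫_0^1 36*x dx = 18;
    ∫_0^1 9 dx = 9.
  Sum: 16/7 + 8 + 84/5 + 24 + 24 + 18 + 9 = 3573/35.
Adding: ||u||_{H^1}^2 = 2113/63 + 3573/35 = 42722/315.


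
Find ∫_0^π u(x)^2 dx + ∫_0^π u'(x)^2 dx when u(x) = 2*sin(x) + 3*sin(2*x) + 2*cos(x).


||u||_{H^1(0,π)}^2 = 32 + 61*π/2

u'(x) = -2*sin(x) + 2*cos(x) + 6*cos(2*x).
Expand u² and (u')² and integrate term by term on (0, π), using: for integers n ≥ 1, ∫_0^π sin²(nx) dx = ∫_0^π cos²(nx) dx = π/2; for n ≠ n', ∫_0^π sin(nx)sin(n'x) dx = ∫_0^π cos(nx)cos(n'x) dx = 0; and by product-to-sum, ∫_0^π sin(nx)cos(n'x) dx = ½∫_0^π [sin((n+n')x) + sin((n−n')x)] dx, which is 0 when n+n' is even and 2n/(n²−n'²) when n+n' is odd (it need not vanish on (0, π)).
  u² squared terms: (2)²·∫cos(x)² dx = 4·π/2 = 2*π;  (2)²·∫sin(x)² dx = 4·π/2 = 2*π;  (3)²·∫sin(2x)² dx = 9·π/2 = 9*π/2.
  u² cross terms: 2·(2)·(2)·∫cos(x)·sin(x) dx = 8·(0) = 0;  2·(2)·(3)·∫cos(x)·sin(2x) dx = 12·(4/3) = 16;  2·(2)·(3)·∫sin(x)·sin(2x) dx = 12·(0) = 0.
  So ∫_0^π u² dx = 2*π + 2*π + 9*π/2 + 0 + 16 + 0 = 16 + 17*π/2.
  (u')² squared terms: (-2)²·∫sin(x)² dx = 4·π/2 = 2*π;  (2)²·∫cos(x)² dx = 4·π/2 = 2*π;  (6)²·∫cos(2x)² dx = 36·π/2 = 18*π.
  (u')² cross terms: 2·(-2)·(2)·∫sin(x)·cos(x) dx = -8·(0) = 0;  2·(-2)·(6)·∫sin(x)·cos(2x) dx = -24·(-2/3) = 16;  2·(2)·(6)·∫cos(x)·cos(2x) dx = 24·(0) = 0.
  So ∫_0^π (u')² dx = 2*π + 2*π + 18*π + 0 + 16 + 0 = 16 + 22*π.
||u||_{H^1}^2 = (16 + 17*π/2) + (16 + 22*π) = 32 + 61*π/2.
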